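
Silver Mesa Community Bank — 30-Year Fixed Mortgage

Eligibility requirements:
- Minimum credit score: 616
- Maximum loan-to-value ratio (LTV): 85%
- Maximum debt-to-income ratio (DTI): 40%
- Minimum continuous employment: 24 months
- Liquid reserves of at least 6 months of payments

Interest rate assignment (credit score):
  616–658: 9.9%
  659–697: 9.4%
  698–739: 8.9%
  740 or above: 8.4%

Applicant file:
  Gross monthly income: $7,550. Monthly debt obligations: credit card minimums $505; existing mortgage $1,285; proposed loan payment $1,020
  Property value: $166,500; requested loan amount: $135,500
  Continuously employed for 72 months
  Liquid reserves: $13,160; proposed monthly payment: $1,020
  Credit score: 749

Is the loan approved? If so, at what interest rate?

Credit score 749 ≥ 616 (meets minimum)
Liquid reserves cover 13,160/1,020 = 12.9 months — ≥ 6 required
LTV: 135,500 ÷ 166,500 = 81.4%, within 85% cap
Employment 72 ≥ 24 months
Total monthly debts = (505 + 1,285 + 1,020) = 2,810. Debt-to-income = 2,810/7,550 = 37.2% — meets 40% limit
All requirements met. Score 749 falls in the 740 or above tier → 8.4%.

Approved at 8.4%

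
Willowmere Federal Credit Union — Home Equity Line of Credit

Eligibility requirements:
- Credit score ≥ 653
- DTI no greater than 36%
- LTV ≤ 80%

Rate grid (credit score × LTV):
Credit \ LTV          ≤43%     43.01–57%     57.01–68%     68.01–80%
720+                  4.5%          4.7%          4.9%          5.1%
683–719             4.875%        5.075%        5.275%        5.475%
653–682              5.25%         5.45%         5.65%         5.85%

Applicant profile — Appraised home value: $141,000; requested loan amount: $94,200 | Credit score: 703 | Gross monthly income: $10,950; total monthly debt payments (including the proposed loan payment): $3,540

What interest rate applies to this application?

5.275%

Credit score 703 ≥ 653; Debt-to-income = 3,540/10,950 = 32.3% — meets 36% limit
LTV = 94,200/141,000 = 66.8% ≤ 80%
Row: 703 falls in 683–719. Column: 66.8% falls in 57.01–68%. Rate = 5.275%.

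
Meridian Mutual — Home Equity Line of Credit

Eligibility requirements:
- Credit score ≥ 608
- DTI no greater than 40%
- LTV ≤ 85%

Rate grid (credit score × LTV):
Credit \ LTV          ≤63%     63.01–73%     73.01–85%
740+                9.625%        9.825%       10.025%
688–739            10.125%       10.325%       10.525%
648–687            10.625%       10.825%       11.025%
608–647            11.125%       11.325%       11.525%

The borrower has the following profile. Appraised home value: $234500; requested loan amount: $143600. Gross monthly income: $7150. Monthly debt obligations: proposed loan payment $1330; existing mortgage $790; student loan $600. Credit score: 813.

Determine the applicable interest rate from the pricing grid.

Credit score 813 ≥ 608; Total monthly debts = (1,330 + 790 + 600) = 2,720. Debt-to-income = 2,720/7,150 = 38% — meets 40% limit
Loan-to-value = 143,600/234,500 = 61.2% — pass (85% max)
Credit 813 → row 740+; LTV 61.2% → column ≤63%. Grid cell → 9.625%.

9.625%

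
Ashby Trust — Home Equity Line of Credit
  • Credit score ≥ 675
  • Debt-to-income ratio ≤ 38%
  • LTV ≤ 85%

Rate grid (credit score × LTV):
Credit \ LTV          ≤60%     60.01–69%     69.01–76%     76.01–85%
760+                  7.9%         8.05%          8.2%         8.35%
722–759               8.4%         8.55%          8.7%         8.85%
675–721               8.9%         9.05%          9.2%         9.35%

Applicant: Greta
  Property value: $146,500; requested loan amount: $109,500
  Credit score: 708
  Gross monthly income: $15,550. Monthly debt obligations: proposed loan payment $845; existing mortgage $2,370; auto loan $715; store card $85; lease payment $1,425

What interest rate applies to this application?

9.2%

Credit score 708 ≥ 675; Total monthly debts = (845 + 2,370 + 715 + 85 + 1,425) = 5,440. DTI: 5,440 ÷ 15,550 = 35%, within the 38% cap
LTV: 109,500 ÷ 146,500 = 74.7%, within 85% cap
Score 708 is in the 675–721 band; LTV 74.7% is in the 69.01–76% band → 9.2%.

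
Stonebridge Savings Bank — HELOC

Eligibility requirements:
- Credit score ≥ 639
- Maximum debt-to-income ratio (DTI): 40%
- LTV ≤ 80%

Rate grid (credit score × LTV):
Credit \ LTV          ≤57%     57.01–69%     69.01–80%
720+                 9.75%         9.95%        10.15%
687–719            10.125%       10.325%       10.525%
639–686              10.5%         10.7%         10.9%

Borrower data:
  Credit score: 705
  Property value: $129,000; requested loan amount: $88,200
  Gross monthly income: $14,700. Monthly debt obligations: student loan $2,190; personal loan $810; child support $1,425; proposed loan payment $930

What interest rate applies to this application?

Credit score 705 ≥ 639; Total monthly debts = (2,190 + 810 + 1,425 + 930) = 5,355. DTI: 5,355 ÷ 14,700 = 36.4%, within the 40% cap
LTV = 88,200/129,000 = 68.4% ≤ 80%
Score 705 is in the 687–719 band; LTV 68.4% is in the 57.01–69% band → 10.325%.

10.325%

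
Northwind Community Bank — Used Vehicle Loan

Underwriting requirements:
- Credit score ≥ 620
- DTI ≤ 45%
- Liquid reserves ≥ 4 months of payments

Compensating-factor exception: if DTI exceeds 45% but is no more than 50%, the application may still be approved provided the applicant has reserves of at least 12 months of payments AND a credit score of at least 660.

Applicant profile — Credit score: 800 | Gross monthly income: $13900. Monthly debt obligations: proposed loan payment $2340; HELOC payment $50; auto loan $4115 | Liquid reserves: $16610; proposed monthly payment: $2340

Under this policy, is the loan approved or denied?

Denied

Credit score 800 ≥ 620 (meets base)
Total debts = (2,340 + 50 + 4,115) = 6,505. DTI = 6,505/13,900 = 46.8% > 45% — standard DTI limit exceeded.
Reserves: 16,610 ÷ 2,340 = 7.1 months (meets 4-month minimum)
46.8% falls in the override range (45%–50%), so the compensating-factor test applies.
Reserves 7.1 < 12 months; credit score 800 ≥ 660.
Compensating-factor requirement not fully met.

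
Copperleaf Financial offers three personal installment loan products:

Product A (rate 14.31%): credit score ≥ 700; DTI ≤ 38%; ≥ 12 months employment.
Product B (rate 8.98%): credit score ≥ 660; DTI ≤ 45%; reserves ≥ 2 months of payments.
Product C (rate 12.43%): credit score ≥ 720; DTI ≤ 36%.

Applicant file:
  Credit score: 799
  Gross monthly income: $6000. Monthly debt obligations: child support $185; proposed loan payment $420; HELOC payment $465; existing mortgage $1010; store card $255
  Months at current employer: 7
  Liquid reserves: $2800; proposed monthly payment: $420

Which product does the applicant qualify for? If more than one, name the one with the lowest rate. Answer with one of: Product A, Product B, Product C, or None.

Product B

Total debts = (185 + 420 + 465 + 1,010 + 255) = 2,335; DTI = 2,335/6,000 = 38.9%.
Reserves = 2,800/420 = 6.7 months.
Product A: score 799 ≥ 700; DTI 38.9% > 38%; employment 7 < 12 mo → does not qualify.
Product B: score 799 ≥ 660; DTI 38.9% ≤ 45%; reserves 6.7 ≥ 2 mo → qualifies.
Product C: score 799 ≥ 720; DTI 38.9% > 36% → does not qualify.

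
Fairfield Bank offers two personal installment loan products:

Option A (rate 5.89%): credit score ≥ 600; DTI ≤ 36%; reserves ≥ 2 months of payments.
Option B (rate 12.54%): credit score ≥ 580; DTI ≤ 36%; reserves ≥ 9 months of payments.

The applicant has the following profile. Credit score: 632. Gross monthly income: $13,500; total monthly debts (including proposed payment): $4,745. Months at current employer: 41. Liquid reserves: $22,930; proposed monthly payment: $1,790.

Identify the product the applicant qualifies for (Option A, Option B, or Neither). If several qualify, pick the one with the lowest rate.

Option A

DTI = 4,745/13,500 = 35.1%.
Reserves = 22,930/1,790 = 12.8 months.
Option A: score 632 ≥ 600; DTI 35.1% ≤ 36%; reserves 12.8 ≥ 2 mo → qualifies.
Option B: score 632 ≥ 580; DTI 35.1% ≤ 36%; reserves 12.8 ≥ 9 mo → qualifies.
Qualifying: Option A, Option B. Lowest rate is 5.89% → Option A.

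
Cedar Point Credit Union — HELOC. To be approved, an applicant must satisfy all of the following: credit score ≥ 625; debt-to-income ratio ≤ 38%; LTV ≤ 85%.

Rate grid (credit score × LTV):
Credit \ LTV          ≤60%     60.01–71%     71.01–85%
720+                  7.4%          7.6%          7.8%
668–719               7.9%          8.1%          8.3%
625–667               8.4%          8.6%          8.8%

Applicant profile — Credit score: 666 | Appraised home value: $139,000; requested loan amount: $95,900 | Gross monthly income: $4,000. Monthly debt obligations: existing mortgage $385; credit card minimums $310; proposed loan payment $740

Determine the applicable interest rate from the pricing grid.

8.6%

Credit score 666 ≥ 625; Total monthly debts = (385 + 310 + 740) = 1,435. Debt-to-income = 1,435/4,000 = 35.9% — meets 38% limit
LTV: 95,900 ÷ 139,000 = 69%, within 85% cap
Row: 666 falls in 625–667. Column: 69% falls in 60.01–71%. Rate = 8.6%.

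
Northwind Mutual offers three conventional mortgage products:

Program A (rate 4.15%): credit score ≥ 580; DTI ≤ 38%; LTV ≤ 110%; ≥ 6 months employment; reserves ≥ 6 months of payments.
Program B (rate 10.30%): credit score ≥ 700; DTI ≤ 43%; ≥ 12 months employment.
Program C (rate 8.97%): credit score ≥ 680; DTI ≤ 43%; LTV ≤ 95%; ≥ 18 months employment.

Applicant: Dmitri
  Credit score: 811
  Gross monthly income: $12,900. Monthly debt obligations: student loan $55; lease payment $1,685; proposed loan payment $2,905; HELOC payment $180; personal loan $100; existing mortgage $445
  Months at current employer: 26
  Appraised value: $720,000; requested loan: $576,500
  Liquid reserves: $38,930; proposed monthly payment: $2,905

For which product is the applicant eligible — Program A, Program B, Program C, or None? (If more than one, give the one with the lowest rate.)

Total debts = (55 + 1,685 + 2,905 + 180 + 100 + 445) = 5,370; DTI = 5,370/12,900 = 41.6%.
LTV = 576,500/720,000 = 80.1%.
Reserves = 38,930/2,905 = 13.4 months.
Program A: score 811 ≥ 580; DTI 41.6% > 38%; LTV 80.1% ≤ 110%; employment 26 ≥ 6 mo; reserves 13.4 ≥ 6 mo → does not qualify.
Program B: score 811 ≥ 700; DTI 41.6% ≤ 43%; employment 26 ≥ 12 mo → qualifies.
Program C: score 811 ≥ 680; DTI 41.6% ≤ 43%; LTV 80.1% ≤ 95%; employment 26 ≥ 18 mo → qualifies.
Qualifying: Program B, Program C. Lowest rate is 8.97% → Program C.

Program C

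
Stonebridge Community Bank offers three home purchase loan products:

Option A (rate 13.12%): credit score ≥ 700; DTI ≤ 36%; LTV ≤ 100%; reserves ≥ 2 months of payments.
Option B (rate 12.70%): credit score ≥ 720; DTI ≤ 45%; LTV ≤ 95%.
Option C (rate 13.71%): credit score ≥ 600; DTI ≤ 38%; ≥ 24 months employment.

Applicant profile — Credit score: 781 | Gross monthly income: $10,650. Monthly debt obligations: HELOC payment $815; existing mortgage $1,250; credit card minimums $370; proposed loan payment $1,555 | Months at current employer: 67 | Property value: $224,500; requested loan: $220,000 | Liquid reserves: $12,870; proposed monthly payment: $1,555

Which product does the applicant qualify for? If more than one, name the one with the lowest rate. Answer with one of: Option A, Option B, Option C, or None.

Option C

Total debts = (815 + 1,250 + 370 + 1,555) = 3,990; DTI = 3,990/10,650 = 37.5%.
LTV = 220,000/224,500 = 98%.
Reserves = 12,870/1,555 = 8.3 months.
Option A: score 781 ≥ 700; DTI 37.5% > 36%; LTV 98% ≤ 100%; reserves 8.3 ≥ 2 mo → does not qualify.
Option B: score 781 ≥ 720; DTI 37.5% ≤ 45%; LTV 98% > 95% → does not qualify.
Option C: score 781 ≥ 600; DTI 37.5% ≤ 38%; employment 67 ≥ 24 mo → qualifies.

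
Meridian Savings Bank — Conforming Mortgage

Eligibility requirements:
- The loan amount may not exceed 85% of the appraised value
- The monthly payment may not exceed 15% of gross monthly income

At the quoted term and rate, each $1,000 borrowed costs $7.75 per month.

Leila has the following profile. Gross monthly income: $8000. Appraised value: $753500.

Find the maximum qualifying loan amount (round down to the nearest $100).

$154,800

Payment cap: 15% × $8,000 = $1,200/month.
At $7.75 per $1,000, that supports 1,200/7.75 × 1,000 ≈ $154,838 → $154,800.
LTV cap: 85% × $753,500 = $640,475 → $640,400.
Binding constraint: payment-to-income.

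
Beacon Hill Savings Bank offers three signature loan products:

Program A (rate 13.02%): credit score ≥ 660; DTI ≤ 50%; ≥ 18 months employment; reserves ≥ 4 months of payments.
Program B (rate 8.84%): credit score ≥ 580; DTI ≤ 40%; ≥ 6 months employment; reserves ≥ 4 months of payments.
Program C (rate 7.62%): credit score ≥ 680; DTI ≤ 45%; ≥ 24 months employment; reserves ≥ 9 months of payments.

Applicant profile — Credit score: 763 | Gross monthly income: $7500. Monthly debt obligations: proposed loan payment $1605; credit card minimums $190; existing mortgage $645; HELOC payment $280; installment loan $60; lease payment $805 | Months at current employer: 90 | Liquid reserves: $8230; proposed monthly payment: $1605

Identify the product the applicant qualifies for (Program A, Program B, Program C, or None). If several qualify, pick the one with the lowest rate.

Program A

Total debts = (1,605 + 190 + 645 + 280 + 60 + 805) = 3,585; DTI = 3,585/7,500 = 47.8%.
Reserves = 8,230/1,605 = 5.1 months.
Program A: score 763 ≥ 660; DTI 47.8% ≤ 50%; employment 90 ≥ 18 mo; reserves 5.1 ≥ 4 mo → qualifies.
Program B: score 763 ≥ 580; DTI 47.8% > 40%; employment 90 ≥ 6 mo; reserves 5.1 ≥ 4 mo → does not qualify.
Program C: score 763 ≥ 680; DTI 47.8% > 45%; employment 90 ≥ 24 mo; reserves 5.1 < 9 mo → does not qualify.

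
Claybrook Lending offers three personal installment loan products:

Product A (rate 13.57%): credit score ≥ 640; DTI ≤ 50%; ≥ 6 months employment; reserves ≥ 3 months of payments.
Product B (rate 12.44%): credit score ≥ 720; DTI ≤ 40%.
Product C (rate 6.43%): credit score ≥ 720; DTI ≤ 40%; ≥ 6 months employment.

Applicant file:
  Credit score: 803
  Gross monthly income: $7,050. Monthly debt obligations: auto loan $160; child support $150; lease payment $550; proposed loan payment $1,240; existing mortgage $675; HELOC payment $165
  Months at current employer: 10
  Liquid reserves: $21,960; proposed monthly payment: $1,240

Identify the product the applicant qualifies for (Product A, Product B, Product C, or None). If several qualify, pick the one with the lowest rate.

Product A

Total debts = (160 + 150 + 550 + 1,240 + 675 + 165) = 2,940; DTI = 2,940/7,050 = 41.7%.
Reserves = 21,960/1,240 = 17.7 months.
Product A: score 803 ≥ 640; DTI 41.7% ≤ 50%; employment 10 ≥ 6 mo; reserves 17.7 ≥ 3 mo → qualifies.
Product B: score 803 ≥ 720; DTI 41.7% > 40% → does not qualify.
Product C: score 803 ≥ 720; DTI 41.7% > 40%; employment 10 ≥ 6 mo → does not qualify.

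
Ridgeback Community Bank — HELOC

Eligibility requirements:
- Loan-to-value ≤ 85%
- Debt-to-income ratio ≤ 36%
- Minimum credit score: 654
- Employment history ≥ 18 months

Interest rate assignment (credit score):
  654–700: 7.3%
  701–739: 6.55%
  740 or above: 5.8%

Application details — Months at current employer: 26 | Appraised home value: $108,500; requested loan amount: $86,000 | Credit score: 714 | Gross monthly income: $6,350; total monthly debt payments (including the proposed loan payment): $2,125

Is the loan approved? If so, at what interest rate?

Credit score 714 ≥ 654 (meets minimum)
Employment 26 ≥ 18 months
LTV: 86,000 ÷ 108,500 = 79.3%, within 85% cap
DTI = 2,125/6,350 = 33.5% ≤ 36%
All requirements met. Score 714 falls in the 701–739 tier → 6.55%.

Approved at 6.55%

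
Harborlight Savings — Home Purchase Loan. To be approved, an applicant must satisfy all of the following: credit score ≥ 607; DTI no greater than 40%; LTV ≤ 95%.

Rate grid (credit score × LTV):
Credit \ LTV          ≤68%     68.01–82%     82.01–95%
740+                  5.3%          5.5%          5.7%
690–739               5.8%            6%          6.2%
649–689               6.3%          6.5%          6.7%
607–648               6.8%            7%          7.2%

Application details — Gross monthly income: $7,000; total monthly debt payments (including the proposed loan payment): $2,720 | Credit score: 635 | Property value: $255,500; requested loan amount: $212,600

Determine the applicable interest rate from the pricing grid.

7.2%

Credit score 635 ≥ 607; Debt-to-income = 2,720/7,000 = 38.9% — meets 40% limit
LTV: 212,600 ÷ 255,500 = 83.2%, within 95% cap
Row: 635 falls in 607–648. Column: 83.2% falls in 82.01–95%. Rate = 7.2%.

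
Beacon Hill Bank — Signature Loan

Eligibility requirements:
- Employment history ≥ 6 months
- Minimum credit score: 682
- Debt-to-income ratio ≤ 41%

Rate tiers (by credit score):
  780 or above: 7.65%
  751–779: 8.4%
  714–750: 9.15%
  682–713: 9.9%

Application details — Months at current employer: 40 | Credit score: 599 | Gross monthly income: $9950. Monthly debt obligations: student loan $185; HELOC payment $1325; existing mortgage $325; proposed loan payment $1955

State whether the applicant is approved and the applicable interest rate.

Credit score 599 < 682 (below minimum)
Employment 40 ≥ 6 months
Total monthly debts = (185 + 1,325 + 325 + 1,955) = 3,790. Debt-to-income = 3,790/9,950 = 38.1% — meets 41% limit
Not all requirements met → denied.

Denied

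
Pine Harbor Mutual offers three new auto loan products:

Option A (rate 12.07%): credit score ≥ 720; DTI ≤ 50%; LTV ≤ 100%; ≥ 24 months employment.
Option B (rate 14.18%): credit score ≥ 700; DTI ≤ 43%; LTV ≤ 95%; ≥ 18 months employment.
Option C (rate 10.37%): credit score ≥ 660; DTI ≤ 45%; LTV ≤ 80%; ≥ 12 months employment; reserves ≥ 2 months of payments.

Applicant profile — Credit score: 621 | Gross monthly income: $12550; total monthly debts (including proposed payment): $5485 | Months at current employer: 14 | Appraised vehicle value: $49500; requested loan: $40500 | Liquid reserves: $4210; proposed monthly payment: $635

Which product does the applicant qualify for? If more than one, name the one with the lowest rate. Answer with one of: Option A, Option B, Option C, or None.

None

DTI = 5,485/12,550 = 43.7%.
LTV = 40,500/49,500 = 81.8%.
Reserves = 4,210/635 = 6.6 months.
Option A: score 621 < 720; DTI 43.7% ≤ 50%; LTV 81.8% ≤ 100%; employment 14 < 24 mo → does not qualify.
Option B: score 621 < 700; DTI 43.7% > 43%; LTV 81.8% ≤ 95%; employment 14 < 18 mo → does not qualify.
Option C: score 621 < 660; DTI 43.7% ≤ 45%; LTV 81.8% > 80%; employment 14 ≥ 12 mo; reserves 6.6 ≥ 2 mo → does not qualify.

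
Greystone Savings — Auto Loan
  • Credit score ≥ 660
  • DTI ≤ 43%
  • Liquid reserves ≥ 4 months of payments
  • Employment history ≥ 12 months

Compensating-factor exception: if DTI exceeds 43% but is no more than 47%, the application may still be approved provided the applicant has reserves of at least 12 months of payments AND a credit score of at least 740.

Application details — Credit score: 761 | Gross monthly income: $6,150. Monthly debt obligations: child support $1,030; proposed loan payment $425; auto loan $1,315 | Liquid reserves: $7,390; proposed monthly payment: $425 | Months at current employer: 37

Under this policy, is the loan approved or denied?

Approved

Credit score 761 ≥ 660 (meets base)
Total debts = (1,030 + 425 + 1,315) = 2,770. DTI = 2,770/6,150 = 45% > 43% — standard DTI limit exceeded.
Reserves: 7,390 ÷ 425 = 17.4 months (meets 4-month minimum)
Employment 37 ≥ 12 months
DTI 45% is within the 43%–47% exception band; checking compensating factors.
Override check — reserves: 17.4 mo (ok); score: 761 (ok).
Both compensating conditions met → exception applies.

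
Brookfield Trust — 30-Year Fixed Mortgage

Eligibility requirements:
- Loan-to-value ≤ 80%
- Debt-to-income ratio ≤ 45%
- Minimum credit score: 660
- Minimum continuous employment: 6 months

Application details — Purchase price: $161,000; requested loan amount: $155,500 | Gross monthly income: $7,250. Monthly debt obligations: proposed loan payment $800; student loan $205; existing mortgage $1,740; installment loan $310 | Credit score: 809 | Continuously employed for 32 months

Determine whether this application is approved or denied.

LTV: 155,500 ÷ 161,000 = 96.6%, exceeds 80% cap
Total monthly debts = (800 + 205 + 1,740 + 310) = 3,055. Debt-to-income = 3,055/7,250 = 42.1% — meets 45% limit
Credit score 809 ≥ 660 (meets)
Employment 32 ≥ 6 months
Fails on LTV.

Denied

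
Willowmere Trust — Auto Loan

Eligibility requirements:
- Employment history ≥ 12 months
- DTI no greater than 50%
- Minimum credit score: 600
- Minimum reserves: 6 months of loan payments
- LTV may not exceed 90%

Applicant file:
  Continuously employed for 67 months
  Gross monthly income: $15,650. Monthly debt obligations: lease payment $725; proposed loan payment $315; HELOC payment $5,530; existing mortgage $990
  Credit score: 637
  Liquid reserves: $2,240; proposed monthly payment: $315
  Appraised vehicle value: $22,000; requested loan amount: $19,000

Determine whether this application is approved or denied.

Approved

Employment 67 ≥ 12 months
Total monthly debts = (725 + 315 + 5,530 + 990) = 7,560. Debt-to-income = 7,560/15,650 = 48.3% — meets 50% limit
Credit score 637 ≥ 600 (meets)
Liquid reserves cover 2,240/315 = 7.1 months — ≥ 6 required
LTV: 19,000 ÷ 22,000 = 86.4%, within 90% cap
All criteria satisfied.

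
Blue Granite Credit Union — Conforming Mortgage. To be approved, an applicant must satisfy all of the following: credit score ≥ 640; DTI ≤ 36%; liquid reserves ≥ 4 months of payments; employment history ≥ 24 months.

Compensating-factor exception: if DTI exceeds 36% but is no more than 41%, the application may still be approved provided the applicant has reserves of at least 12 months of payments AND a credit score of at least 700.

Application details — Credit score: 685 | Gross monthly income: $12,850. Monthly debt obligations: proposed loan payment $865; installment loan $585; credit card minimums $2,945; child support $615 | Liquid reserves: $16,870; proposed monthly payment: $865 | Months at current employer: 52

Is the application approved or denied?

Credit score 685 ≥ 640 (meets base)
Total debts = (865 + 585 + 2,945 + 615) = 5,010. DTI = 5,010/12,850 = 39% > 36% — standard DTI limit exceeded.
Liquid reserves cover 16,870/865 = 19.5 months — ≥ 4 required
Employment 52 ≥ 24 months
DTI 39% is within the 36%–41% exception band; checking compensating factors.
Override check — reserves: 19.5 mo (ok); score: 685 (below 700).
Override conditions not both satisfied; exception does not apply.

Denied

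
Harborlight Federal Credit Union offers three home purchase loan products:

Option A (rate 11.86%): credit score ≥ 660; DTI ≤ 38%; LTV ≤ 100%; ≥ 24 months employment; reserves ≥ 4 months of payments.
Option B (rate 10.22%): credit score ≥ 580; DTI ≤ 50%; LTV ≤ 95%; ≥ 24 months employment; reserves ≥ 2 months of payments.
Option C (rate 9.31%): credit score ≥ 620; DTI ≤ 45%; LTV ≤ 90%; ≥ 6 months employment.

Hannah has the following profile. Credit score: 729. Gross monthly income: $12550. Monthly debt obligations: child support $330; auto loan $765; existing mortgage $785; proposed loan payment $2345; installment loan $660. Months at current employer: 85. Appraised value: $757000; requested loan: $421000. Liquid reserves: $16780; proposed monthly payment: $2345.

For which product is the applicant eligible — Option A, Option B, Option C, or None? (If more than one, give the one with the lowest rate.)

Option C

Total debts = (330 + 765 + 785 + 2,345 + 660) = 4,885; DTI = 4,885/12,550 = 38.9%.
LTV = 421,000/757,000 = 55.6%.
Reserves = 16,780/2,345 = 7.2 months.
Option A: score 729 ≥ 660; DTI 38.9% > 38%; LTV 55.6% ≤ 100%; employment 85 ≥ 24 mo; reserves 7.2 ≥ 4 mo → does not qualify.
Option B: score 729 ≥ 580; DTI 38.9% ≤ 50%; LTV 55.6% ≤ 95%; employment 85 ≥ 24 mo; reserves 7.2 ≥ 2 mo → qualifies.
Option C: score 729 ≥ 620; DTI 38.9% ≤ 45%; LTV 55.6% ≤ 90%; employment 85 ≥ 6 mo → qualifies.
Qualifying: Option B, Option C. Lowest rate is 9.31% → Option C.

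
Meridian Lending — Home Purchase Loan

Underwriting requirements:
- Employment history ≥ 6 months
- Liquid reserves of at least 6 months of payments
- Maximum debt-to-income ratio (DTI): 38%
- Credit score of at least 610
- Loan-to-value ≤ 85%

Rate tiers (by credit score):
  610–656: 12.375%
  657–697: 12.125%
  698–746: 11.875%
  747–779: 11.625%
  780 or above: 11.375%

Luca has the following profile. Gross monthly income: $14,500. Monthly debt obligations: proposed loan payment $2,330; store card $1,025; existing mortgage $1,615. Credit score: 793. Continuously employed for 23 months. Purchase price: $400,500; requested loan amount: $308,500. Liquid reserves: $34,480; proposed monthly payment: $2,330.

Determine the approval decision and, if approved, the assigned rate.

Approved at 11.375%

Credit score 793 ≥ 610 (meets minimum)
Employment 23 ≥ 6 months
Loan-to-value = 308,500/400,500 = 77% — pass (85% max)
Reserves = 34,480/2,330 = 14.8 months ≥ 6
Total monthly debts = (2,330 + 1,025 + 1,615) = 4,970. DTI: 4,970 ÷ 14,500 = 34.3%, within the 38% cap
All requirements met. Score 793 falls in the 780 or above tier → 11.375%.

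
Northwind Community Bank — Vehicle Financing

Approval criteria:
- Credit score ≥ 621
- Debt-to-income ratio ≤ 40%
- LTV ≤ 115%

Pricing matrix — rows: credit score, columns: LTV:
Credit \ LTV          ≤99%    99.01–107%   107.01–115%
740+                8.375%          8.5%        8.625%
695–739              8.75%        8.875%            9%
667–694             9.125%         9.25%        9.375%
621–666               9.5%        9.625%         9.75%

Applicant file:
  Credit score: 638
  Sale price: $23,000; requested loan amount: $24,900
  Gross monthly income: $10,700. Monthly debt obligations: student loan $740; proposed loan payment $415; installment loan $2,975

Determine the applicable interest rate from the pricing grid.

9.75%

Credit score 638 ≥ 621; Total monthly debts = (740 + 415 + 2,975) = 4,130. DTI: 4,130 ÷ 10,700 = 38.6%, within the 40% cap
LTV = 24,900/23,000 = 108.3% ≤ 115%
Credit 638 → row 621–666; LTV 108.3% → column 107.01–115%. Grid cell → 9.75%.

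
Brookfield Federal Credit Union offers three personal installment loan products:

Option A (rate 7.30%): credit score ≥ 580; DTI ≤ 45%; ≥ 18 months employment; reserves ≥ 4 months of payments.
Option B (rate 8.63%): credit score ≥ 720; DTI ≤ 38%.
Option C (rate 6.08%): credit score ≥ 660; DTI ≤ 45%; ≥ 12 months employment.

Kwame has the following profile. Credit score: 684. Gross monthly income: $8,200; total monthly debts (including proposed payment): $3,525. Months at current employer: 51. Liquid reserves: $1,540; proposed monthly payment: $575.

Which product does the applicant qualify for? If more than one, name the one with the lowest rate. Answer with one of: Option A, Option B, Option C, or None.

DTI = 3,525/8,200 = 43%.
Reserves = 1,540/575 = 2.7 months.
Option A: score 684 ≥ 580; DTI 43% ≤ 45%; employment 51 ≥ 18 mo; reserves 2.7 < 4 mo → does not qualify.
Option B: score 684 < 720; DTI 43% > 38% → does not qualify.
Option C: score 684 ≥ 660; DTI 43% ≤ 45%; employment 51 ≥ 12 mo → qualifies.

Option C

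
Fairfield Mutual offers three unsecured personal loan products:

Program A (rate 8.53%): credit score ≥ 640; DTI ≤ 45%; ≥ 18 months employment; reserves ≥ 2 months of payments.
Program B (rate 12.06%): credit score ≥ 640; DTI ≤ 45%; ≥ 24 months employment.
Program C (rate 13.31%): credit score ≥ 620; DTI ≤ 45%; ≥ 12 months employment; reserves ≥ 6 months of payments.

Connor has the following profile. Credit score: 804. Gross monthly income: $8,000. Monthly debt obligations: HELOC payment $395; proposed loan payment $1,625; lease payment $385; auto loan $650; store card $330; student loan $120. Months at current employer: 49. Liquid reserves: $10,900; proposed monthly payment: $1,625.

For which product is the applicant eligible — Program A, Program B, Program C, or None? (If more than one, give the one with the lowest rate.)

Program A

Total debts = (395 + 1,625 + 385 + 650 + 330 + 120) = 3,505; DTI = 3,505/8,000 = 43.8%.
Reserves = 10,900/1,625 = 6.7 months.
Program A: score 804 ≥ 640; DTI 43.8% ≤ 45%; employment 49 ≥ 18 mo; reserves 6.7 ≥ 2 mo → qualifies.
Program B: score 804 ≥ 640; DTI 43.8% ≤ 45%; employment 49 ≥ 24 mo → qualifies.
Program C: score 804 ≥ 620; DTI 43.8% ≤ 45%; employment 49 ≥ 12 mo; reserves 6.7 ≥ 6 mo → qualifies.
Qualifying: Program A, Program B, Program C. Lowest rate is 8.53% → Program A.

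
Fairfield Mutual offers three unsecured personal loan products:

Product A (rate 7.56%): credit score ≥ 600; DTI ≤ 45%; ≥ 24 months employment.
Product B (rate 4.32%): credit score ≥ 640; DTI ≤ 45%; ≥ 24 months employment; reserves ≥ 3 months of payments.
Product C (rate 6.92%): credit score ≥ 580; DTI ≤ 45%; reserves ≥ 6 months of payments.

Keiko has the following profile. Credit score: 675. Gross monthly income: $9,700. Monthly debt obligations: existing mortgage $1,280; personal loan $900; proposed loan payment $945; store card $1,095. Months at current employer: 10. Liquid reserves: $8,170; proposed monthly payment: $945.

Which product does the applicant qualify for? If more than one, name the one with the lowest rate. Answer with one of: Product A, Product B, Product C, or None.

Product C

Total debts = (1,280 + 900 + 945 + 1,095) = 4,220; DTI = 4,220/9,700 = 43.5%.
Reserves = 8,170/945 = 8.6 months.
Product A: score 675 ≥ 600; DTI 43.5% ≤ 45%; employment 10 < 24 mo → does not qualify.
Product B: score 675 ≥ 640; DTI 43.5% ≤ 45%; employment 10 < 24 mo; reserves 8.6 ≥ 3 mo → does not qualify.
Product C: score 675 ≥ 580; DTI 43.5% ≤ 45%; reserves 8.6 ≥ 6 mo → qualifies.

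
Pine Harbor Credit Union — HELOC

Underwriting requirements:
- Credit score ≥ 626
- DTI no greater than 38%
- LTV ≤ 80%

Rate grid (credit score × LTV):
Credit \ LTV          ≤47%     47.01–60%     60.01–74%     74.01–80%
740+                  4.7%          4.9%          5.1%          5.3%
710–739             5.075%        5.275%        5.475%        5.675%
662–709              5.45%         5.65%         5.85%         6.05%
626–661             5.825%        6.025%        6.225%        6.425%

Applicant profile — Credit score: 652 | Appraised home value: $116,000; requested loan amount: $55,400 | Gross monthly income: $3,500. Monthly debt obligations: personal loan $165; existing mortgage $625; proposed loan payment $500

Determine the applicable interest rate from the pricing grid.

Credit score 652 ≥ 626; Total monthly debts = (165 + 625 + 500) = 1,290. DTI = 1,290/3,500 = 36.9% ≤ 38%
LTV = 55,400/116,000 = 47.8% ≤ 80%
Row: 652 falls in 626–661. Column: 47.8% falls in 47.01–60%. Rate = 6.025%.

6.025%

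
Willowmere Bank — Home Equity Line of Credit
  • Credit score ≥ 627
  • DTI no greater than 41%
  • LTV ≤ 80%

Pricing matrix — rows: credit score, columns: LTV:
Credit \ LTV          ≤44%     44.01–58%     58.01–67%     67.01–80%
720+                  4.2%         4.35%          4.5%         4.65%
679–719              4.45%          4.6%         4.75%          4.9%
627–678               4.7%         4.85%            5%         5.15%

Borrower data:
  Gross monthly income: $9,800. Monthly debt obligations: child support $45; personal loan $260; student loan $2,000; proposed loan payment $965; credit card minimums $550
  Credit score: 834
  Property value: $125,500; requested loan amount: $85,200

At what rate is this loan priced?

Credit score 834 ≥ 627; Total monthly debts = (45 + 260 + 2,000 + 965 + 550) = 3,820. Debt-to-income = 3,820/9,800 = 39% — meets 41% limit
Loan-to-value = 85,200/125,500 = 67.9% — pass (80% max)
Credit 834 → row 720+; LTV 67.9% → column 67.01–80%. Grid cell → 4.65%.

4.65%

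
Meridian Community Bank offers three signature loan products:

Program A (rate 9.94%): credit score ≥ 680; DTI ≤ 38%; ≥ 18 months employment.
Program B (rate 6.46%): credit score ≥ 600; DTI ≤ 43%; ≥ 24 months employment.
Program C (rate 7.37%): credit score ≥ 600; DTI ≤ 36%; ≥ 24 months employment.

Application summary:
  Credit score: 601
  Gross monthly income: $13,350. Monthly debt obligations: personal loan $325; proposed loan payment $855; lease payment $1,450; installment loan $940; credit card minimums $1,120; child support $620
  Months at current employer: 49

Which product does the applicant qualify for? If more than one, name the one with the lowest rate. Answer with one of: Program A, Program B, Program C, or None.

Program B

Total debts = (325 + 855 + 1,450 + 940 + 1,120 + 620) = 5,310; DTI = 5,310/13,350 = 39.8%.
Program A: score 601 < 680; DTI 39.8% > 38%; employment 49 ≥ 18 mo → does not qualify.
Program B: score 601 ≥ 600; DTI 39.8% ≤ 43%; employment 49 ≥ 24 mo → qualifies.
Program C: score 601 ≥ 600; DTI 39.8% > 36%; employment 49 ≥ 24 mo → does not qualify.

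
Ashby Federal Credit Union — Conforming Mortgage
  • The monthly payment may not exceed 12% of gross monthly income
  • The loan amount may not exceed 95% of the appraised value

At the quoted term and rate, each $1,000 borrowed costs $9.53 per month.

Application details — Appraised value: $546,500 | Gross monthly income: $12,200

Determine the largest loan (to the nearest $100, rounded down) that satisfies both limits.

Payment cap: 12% × $12,200 = $1,464/month.
At $9.53 per $1,000, that supports 1,464/9.53 × 1,000 ≈ $153,620 → $153,600.
LTV cap: 95% × $546,500 = $519,175 → $519,100.
Binding constraint: payment-to-income.

$153,600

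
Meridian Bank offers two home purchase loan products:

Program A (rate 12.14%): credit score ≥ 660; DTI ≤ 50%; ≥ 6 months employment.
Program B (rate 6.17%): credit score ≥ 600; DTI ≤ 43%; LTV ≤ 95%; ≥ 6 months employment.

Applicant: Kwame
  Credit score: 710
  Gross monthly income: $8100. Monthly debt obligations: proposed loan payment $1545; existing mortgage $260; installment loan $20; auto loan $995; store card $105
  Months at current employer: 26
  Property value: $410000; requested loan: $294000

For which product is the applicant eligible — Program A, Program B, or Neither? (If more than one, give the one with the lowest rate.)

Program B

Total debts = (1,545 + 260 + 20 + 995 + 105) = 2,925; DTI = 2,925/8,100 = 36.1%.
LTV = 294,000/410,000 = 71.7%.
Program A: score 710 ≥ 660; DTI 36.1% ≤ 50%; employment 26 ≥ 6 mo → qualifies.
Program B: score 710 ≥ 600; DTI 36.1% ≤ 43%; LTV 71.7% ≤ 95%; employment 26 ≥ 6 mo → qualifies.
Qualifying: Program A, Program B. Lowest rate is 6.17% → Program B.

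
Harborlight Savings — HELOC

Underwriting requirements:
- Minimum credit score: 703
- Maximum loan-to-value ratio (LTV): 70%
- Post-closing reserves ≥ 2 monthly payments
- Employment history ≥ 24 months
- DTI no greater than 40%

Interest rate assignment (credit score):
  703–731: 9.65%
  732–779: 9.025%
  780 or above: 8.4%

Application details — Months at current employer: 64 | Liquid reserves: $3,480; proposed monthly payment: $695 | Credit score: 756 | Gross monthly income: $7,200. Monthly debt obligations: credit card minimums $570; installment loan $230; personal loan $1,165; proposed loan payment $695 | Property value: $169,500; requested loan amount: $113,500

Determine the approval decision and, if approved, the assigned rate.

Credit score 756 ≥ 703 (meets minimum)
Total monthly debts = (570 + 230 + 1,165 + 695) = 2,660. DTI = 2,660/7,200 = 36.9% ≤ 40%
Reserves: 3,480 ÷ 695 = 5.0 months (meets 2-month minimum)
Employment 64 ≥ 24 months
Loan-to-value = 113,500/169,500 = 67% — pass (70% max)
All requirements met. Score 756 falls in the 732–779 tier → 9.025%.

Approved at 9.025%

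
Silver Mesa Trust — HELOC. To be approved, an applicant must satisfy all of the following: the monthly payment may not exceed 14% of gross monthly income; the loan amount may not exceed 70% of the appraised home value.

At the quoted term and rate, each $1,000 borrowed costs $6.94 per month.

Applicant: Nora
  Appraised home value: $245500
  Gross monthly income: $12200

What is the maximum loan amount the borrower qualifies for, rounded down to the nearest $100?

Payment cap: 14% × $12,200 = $1,708/month.
At $6.94 per $1,000, that supports 1,708/6.94 × 1,000 ≈ $246,109 → $246,100.
LTV cap: 70% × $245,500 = $171,850 → $171,800.
Binding constraint: loan-to-value.

$171,800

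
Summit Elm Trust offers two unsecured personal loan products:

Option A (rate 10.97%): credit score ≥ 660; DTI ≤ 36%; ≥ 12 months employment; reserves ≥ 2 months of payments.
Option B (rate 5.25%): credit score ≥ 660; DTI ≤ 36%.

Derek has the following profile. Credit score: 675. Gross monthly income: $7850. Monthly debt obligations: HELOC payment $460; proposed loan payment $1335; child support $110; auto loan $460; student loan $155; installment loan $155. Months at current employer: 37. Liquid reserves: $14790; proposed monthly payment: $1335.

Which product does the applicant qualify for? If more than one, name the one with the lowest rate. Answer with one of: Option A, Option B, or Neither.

Option B

Total debts = (460 + 1,335 + 110 + 460 + 155 + 155) = 2,675; DTI = 2,675/7,850 = 34.1%.
Reserves = 14,790/1,335 = 11.1 months.
Option A: score 675 ≥ 660; DTI 34.1% ≤ 36%; employment 37 ≥ 12 mo; reserves 11.1 ≥ 2 mo → qualifies.
Option B: score 675 ≥ 660; DTI 34.1% ≤ 36% → qualifies.
Qualifying: Option A, Option B. Lowest rate is 5.25% → Option B.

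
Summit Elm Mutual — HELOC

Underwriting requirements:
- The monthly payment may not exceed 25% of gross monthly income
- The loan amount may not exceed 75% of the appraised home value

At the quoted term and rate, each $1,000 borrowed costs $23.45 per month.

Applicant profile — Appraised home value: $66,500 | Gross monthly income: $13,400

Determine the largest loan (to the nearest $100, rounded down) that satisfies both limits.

$49,800

Payment cap: 25% × $13,400 = $3,350/month.
At $23.45 per $1,000, that supports 3,350/23.45 × 1,000 ≈ $142,857 → $142,800.
LTV cap: 75% × $66,500 = $49,875 → $49,800.
Binding constraint: loan-to-value.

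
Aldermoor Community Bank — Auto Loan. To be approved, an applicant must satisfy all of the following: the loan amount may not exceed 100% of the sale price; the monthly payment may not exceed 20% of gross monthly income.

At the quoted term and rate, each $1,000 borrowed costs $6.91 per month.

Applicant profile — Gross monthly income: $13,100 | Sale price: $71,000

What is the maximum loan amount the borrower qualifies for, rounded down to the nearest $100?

$71,000

Payment cap: 20% × $13,100 = $2,620/month.
At $6.91 per $1,000, that supports 2,620/6.91 × 1,000 ≈ $379,160 → $379,100.
LTV cap: 100% × $71,000 = $71,000 → $71,000.
Binding constraint: loan-to-value.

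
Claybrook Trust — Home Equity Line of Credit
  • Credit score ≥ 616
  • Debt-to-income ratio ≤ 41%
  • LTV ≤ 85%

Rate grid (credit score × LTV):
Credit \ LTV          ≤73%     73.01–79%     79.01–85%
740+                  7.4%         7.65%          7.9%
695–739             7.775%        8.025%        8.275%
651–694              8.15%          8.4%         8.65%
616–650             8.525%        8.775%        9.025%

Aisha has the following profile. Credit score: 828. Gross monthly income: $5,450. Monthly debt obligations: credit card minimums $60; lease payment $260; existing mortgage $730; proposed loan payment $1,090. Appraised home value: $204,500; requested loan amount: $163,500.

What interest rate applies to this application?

7.9%

Credit score 828 ≥ 616; Total monthly debts = (60 + 260 + 730 + 1,090) = 2,140. DTI: 2,140 ÷ 5,450 = 39.3%, within the 41% cap
LTV: 163,500 ÷ 204,500 = 80%, within 85% cap
Credit 828 → row 740+; LTV 80% → column 79.01–85%. Grid cell → 7.9%.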